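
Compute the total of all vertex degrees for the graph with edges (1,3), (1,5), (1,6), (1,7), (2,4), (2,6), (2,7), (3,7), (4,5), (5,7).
20 (handshake: sum of degrees = 2|E| = 2 x 10 = 20)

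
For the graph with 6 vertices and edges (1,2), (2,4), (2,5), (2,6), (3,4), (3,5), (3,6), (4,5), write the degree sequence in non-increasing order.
[4, 3, 3, 3, 2, 1] (degrees: deg(1)=1, deg(2)=4, deg(3)=3, deg(4)=3, deg(5)=3, deg(6)=2)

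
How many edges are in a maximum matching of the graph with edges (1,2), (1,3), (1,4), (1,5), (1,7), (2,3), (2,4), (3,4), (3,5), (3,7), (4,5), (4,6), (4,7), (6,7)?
3 (matching: (1,7), (3,5), (4,6); upper bound floor(n/2) = floor(7/2) = 3)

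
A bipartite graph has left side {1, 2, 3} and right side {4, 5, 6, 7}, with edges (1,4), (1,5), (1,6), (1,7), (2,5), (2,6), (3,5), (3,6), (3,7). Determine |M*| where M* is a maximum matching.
3 (matching: (1,7), (2,6), (3,5); upper bound min(|L|,|R|) = min(3,4) = 3)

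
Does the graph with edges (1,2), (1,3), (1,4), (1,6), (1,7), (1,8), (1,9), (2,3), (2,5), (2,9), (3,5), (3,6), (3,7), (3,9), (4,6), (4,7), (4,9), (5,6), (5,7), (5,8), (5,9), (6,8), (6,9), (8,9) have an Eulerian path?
Yes (the graph is connected and exactly 2 vertices have odd degree: {1, 9}; any Eulerian path must start and end at those)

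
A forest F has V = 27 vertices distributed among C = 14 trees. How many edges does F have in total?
13 (Each of the 14 component trees on V_i vertices has V_i - 1 edges; summing gives V - C = 27 - 14 = 13)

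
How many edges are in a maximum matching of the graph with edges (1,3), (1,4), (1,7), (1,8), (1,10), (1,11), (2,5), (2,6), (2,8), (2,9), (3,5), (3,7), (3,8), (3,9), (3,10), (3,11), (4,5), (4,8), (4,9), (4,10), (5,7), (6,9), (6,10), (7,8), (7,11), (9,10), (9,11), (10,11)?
5 (matching: (1,8), (2,5), (3,7), (6,9), (10,11); upper bound floor(n/2) = floor(11/2) = 5)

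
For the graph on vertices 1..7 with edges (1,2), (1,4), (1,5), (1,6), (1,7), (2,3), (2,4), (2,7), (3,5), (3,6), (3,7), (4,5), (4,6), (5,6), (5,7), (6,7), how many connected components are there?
1 (components: {1, 2, 3, 4, 5, 6, 7})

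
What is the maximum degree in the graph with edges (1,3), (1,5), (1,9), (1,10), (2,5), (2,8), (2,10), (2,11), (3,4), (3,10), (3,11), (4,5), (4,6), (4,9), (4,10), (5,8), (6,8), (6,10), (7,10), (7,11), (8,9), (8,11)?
6 (attained at vertex 10)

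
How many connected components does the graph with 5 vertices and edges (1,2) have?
4 (components: {1, 2}, {3}, {4}, {5})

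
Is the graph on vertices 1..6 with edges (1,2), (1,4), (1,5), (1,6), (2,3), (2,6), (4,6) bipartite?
No (odd cycle of length 3: 2 -> 1 -> 6 -> 2)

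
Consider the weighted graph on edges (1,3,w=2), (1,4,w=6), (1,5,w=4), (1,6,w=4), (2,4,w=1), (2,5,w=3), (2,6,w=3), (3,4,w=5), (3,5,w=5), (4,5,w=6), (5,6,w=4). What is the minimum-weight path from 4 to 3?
5 (path: 4 -> 3; weights 5 = 5)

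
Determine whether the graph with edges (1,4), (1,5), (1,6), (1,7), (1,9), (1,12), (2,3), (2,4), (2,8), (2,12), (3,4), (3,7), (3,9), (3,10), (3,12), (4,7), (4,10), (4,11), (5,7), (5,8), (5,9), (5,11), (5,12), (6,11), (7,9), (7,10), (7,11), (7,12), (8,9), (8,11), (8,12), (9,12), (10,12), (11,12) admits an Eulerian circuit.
No (2 vertices have odd degree: {8, 12}; Eulerian circuit requires 0)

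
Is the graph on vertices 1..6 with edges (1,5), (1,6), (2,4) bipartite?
Yes. Partition: {1, 2, 3}, {4, 5, 6}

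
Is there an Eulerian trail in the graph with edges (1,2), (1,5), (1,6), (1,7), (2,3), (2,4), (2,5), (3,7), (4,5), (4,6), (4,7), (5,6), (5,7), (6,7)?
Yes (the graph is connected and exactly 2 vertices have odd degree: {5, 7}; any Eulerian path must start and end at those)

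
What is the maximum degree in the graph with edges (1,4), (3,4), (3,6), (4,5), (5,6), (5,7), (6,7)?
3 (attained at vertices 4, 5, 6)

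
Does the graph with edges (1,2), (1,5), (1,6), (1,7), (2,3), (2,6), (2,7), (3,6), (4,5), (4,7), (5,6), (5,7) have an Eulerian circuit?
Yes (the graph is connected and all 7 vertices have even degree)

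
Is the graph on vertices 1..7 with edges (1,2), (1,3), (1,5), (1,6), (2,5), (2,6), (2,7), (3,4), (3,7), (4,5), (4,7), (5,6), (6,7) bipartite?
No (odd cycle of length 3: 2 -> 1 -> 5 -> 2)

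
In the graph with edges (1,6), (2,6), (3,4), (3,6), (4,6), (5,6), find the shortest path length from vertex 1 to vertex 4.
2 (path: 1 -> 6 -> 4, 2 edges)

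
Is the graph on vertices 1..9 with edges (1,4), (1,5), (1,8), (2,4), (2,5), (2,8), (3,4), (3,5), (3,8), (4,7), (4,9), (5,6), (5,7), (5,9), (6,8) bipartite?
Yes. Partition: {1, 2, 3, 6, 7, 9}, {4, 5, 8}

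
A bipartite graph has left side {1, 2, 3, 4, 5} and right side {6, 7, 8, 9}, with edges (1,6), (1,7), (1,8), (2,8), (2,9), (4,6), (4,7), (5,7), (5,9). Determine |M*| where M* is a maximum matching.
4 (matching: (1,8), (2,9), (4,6), (5,7); upper bound min(|L|,|R|) = min(5,4) = 4)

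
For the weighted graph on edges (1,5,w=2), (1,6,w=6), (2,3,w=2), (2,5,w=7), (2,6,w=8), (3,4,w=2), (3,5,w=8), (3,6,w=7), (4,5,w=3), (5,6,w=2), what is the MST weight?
11 (MST edges: (1,5,w=2), (2,3,w=2), (3,4,w=2), (4,5,w=3), (5,6,w=2); sum of weights 2 + 2 + 2 + 3 + 2 = 11)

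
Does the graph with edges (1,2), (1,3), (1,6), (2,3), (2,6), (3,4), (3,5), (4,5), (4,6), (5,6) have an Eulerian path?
No (4 vertices have odd degree: {1, 2, 4, 5}; Eulerian path requires 0 or 2)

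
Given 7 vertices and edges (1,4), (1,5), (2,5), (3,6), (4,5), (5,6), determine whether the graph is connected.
No, it has 2 components: {1, 2, 3, 4, 5, 6}, {7}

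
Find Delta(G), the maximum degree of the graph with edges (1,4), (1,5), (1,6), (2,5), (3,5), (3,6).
3 (attained at vertices 1, 5)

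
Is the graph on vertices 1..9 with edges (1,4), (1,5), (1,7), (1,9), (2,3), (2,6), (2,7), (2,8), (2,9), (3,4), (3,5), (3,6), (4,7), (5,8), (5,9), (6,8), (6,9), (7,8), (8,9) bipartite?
No (odd cycle of length 3: 9 -> 1 -> 5 -> 9)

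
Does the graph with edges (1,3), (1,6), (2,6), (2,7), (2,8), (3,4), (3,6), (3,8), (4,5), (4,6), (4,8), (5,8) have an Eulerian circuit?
No (2 vertices have odd degree: {2, 7}; Eulerian circuit requires 0)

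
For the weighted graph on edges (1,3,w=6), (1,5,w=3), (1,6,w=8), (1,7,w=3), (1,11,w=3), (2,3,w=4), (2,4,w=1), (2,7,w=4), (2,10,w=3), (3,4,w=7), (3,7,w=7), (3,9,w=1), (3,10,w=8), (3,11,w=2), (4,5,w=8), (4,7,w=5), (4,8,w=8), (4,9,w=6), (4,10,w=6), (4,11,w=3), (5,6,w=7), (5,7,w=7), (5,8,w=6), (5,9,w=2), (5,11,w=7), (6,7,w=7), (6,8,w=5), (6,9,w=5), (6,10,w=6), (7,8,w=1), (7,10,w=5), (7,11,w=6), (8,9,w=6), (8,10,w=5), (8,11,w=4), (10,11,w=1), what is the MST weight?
22 (MST edges: (1,5,w=3), (1,7,w=3), (2,4,w=1), (2,10,w=3), (3,9,w=1), (3,11,w=2), (5,9,w=2), (6,8,w=5), (7,8,w=1), (10,11,w=1); sum of weights 3 + 3 + 1 + 3 + 1 + 2 + 2 + 5 + 1 + 1 = 22)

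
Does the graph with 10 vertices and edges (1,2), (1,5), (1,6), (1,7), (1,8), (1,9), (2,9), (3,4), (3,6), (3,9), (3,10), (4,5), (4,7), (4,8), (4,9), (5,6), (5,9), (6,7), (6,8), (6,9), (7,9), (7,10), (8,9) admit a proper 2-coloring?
No (odd cycle of length 3: 6 -> 1 -> 5 -> 6)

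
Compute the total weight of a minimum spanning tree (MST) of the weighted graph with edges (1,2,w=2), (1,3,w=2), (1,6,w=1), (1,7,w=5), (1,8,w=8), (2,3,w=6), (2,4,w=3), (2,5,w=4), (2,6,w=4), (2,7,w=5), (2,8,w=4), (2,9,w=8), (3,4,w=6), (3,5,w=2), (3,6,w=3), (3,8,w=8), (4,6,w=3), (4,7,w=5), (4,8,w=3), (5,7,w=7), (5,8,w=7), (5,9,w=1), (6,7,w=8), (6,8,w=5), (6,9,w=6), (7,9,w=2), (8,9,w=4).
16 (MST edges: (1,2,w=2), (1,3,w=2), (1,6,w=1), (2,4,w=3), (3,5,w=2), (4,8,w=3), (5,9,w=1), (7,9,w=2); sum of weights 2 + 2 + 1 + 3 + 2 + 3 + 1 + 2 = 16)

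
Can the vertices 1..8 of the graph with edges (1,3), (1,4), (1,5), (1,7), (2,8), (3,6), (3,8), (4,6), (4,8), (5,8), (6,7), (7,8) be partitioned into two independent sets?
Yes. Partition: {1, 6, 8}, {2, 3, 4, 5, 7}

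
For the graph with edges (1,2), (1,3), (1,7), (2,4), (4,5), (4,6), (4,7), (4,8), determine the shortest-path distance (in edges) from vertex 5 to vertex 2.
2 (path: 5 -> 4 -> 2, 2 edges)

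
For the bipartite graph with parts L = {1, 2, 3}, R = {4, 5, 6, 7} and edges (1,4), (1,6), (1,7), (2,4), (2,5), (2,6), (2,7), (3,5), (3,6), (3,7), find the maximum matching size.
3 (matching: (1,7), (2,6), (3,5); upper bound min(|L|,|R|) = min(3,4) = 3)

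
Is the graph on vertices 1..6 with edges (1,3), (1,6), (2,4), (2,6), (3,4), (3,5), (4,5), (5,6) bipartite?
No (odd cycle of length 5: 2 -> 6 -> 1 -> 3 -> 4 -> 2)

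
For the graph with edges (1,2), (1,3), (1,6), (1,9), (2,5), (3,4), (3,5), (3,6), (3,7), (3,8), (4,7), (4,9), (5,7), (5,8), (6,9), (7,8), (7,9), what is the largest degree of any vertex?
6 (attained at vertex 3)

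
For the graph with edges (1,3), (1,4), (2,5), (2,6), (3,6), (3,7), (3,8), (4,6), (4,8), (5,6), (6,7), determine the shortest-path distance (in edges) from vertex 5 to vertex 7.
2 (path: 5 -> 6 -> 7, 2 edges)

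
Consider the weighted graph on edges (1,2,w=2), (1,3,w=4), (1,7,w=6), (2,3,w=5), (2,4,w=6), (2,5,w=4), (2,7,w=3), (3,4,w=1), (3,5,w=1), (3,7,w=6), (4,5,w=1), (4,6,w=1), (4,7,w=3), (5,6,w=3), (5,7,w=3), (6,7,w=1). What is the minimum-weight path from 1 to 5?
5 (path: 1 -> 3 -> 5; weights 4 + 1 = 5)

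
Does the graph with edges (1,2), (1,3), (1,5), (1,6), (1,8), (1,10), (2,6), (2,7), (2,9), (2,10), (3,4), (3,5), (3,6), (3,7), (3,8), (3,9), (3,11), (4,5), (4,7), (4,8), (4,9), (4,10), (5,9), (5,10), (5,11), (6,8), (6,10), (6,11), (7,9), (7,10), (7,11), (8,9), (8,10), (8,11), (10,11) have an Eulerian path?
Yes (the graph is connected and exactly 2 vertices have odd degree: {2, 8}; any Eulerian path must start and end at those)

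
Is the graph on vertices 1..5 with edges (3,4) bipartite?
Yes. Partition: {1, 2, 3, 5}, {4}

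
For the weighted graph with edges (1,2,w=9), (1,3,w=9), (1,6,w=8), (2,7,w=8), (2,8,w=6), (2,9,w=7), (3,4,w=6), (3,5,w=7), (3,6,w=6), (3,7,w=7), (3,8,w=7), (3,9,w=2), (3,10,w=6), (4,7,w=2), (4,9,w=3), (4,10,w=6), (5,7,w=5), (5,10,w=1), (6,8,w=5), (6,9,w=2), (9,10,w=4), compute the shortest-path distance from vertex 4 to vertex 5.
7 (path: 4 -> 10 -> 5; weights 6 + 1 = 7)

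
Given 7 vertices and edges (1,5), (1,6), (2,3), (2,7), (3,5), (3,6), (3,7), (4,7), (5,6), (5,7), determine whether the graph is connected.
Yes (BFS from 1 visits [1, 5, 6, 3, 7, 2, 4] — all 7 vertices reached)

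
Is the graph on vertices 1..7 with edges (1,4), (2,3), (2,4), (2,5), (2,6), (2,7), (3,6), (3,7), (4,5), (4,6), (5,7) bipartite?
No (odd cycle of length 3: 2 -> 4 -> 5 -> 2)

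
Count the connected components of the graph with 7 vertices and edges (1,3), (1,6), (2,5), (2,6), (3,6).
3 (components: {1, 2, 3, 5, 6}, {4}, {7})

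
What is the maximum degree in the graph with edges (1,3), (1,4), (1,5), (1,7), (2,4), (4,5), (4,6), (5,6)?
4 (attained at vertices 1, 4)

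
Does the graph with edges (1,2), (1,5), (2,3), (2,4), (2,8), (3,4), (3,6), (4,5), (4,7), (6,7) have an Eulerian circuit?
No (2 vertices have odd degree: {3, 8}; Eulerian circuit requires 0)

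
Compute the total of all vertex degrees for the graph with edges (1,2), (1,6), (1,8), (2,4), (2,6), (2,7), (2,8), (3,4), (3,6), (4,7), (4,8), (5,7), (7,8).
26 (handshake: sum of degrees = 2|E| = 2 x 13 = 26)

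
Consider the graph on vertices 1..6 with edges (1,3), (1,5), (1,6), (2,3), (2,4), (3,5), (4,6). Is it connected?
Yes (BFS from 1 visits [1, 3, 5, 6, 2, 4] — all 6 vertices reached)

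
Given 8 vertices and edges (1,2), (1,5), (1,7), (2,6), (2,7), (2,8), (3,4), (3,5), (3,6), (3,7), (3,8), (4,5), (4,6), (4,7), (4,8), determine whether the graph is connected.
Yes (BFS from 1 visits [1, 2, 5, 7, 6, 8, 3, 4] — all 8 vertices reached)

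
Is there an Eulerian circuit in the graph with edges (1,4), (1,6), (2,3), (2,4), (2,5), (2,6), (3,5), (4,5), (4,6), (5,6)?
Yes (the graph is connected and all 6 vertices have even degree)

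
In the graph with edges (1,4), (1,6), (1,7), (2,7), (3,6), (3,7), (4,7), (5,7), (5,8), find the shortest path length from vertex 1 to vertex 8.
3 (path: 1 -> 7 -> 5 -> 8, 3 edges)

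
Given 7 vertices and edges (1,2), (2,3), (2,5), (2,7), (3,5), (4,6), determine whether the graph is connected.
No, it has 2 components: {1, 2, 3, 5, 7}, {4, 6}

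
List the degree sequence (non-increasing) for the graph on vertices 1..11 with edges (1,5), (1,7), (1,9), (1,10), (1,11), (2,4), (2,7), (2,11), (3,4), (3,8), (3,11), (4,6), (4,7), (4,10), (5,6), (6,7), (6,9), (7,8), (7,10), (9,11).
[6, 5, 5, 4, 4, 3, 3, 3, 3, 2, 2] (degrees: deg(1)=5, deg(2)=3, deg(3)=3, deg(4)=5, deg(5)=2, deg(6)=4, deg(7)=6, deg(8)=2, deg(9)=3, deg(10)=3, deg(11)=4)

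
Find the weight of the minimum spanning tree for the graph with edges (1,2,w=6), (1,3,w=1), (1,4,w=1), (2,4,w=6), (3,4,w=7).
8 (MST edges: (1,2,w=6), (1,3,w=1), (1,4,w=1); sum of weights 6 + 1 + 1 = 8)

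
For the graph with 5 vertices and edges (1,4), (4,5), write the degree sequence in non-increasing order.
[2, 1, 1, 0, 0] (degrees: deg(1)=1, deg(2)=0, deg(3)=0, deg(4)=2, deg(5)=1)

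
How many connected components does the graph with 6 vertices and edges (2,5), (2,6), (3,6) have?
3 (components: {1}, {2, 3, 5, 6}, {4})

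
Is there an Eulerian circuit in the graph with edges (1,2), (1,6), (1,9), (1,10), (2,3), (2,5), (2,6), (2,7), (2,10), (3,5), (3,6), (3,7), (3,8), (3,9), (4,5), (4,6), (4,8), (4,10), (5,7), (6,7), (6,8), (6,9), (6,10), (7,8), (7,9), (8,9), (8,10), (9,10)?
Yes (the graph is connected and all 10 vertices have even degree)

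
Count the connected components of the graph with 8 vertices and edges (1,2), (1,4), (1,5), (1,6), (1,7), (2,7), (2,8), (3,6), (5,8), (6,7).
1 (components: {1, 2, 3, 4, 5, 6, 7, 8})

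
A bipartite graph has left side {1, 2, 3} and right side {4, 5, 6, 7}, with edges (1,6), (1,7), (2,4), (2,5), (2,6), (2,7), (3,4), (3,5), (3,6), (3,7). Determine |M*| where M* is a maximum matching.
3 (matching: (1,7), (2,6), (3,5); upper bound min(|L|,|R|) = min(3,4) = 3)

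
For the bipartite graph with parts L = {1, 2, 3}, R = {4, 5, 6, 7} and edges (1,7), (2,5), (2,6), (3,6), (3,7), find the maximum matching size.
3 (matching: (1,7), (2,5), (3,6); upper bound min(|L|,|R|) = min(3,4) = 3)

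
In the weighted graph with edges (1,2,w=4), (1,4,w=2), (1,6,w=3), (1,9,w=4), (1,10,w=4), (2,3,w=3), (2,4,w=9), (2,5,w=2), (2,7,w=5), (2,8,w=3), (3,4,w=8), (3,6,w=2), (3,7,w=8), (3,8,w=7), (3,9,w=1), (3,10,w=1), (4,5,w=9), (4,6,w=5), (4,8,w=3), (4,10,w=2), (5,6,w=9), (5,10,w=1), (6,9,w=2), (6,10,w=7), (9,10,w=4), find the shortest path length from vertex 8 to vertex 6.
8 (path: 8 -> 4 -> 6; weights 3 + 5 = 8)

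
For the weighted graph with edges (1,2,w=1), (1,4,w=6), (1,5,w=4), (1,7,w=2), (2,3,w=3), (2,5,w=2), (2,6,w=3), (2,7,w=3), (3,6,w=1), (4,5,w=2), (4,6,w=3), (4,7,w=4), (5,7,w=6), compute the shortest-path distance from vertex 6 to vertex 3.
1 (path: 6 -> 3; weights 1 = 1)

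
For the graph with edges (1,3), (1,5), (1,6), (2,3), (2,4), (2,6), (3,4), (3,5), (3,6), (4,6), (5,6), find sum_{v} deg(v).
22 (handshake: sum of degrees = 2|E| = 2 x 11 = 22)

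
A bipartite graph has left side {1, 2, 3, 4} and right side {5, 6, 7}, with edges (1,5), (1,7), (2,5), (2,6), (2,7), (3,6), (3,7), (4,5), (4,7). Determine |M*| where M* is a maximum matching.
3 (matching: (1,7), (2,6), (4,5); upper bound min(|L|,|R|) = min(4,3) = 3)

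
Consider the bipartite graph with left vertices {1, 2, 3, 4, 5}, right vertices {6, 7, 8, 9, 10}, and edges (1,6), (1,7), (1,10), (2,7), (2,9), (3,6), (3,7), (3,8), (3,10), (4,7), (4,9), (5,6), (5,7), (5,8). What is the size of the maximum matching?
5 (matching: (1,10), (2,9), (3,8), (4,7), (5,6); upper bound min(|L|,|R|) = min(5,5) = 5)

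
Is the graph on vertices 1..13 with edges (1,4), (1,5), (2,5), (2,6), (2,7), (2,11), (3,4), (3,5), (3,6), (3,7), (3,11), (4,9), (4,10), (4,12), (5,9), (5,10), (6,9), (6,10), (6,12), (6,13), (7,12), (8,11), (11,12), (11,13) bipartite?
Yes. Partition: {1, 2, 3, 8, 9, 10, 12, 13}, {4, 5, 6, 7, 11}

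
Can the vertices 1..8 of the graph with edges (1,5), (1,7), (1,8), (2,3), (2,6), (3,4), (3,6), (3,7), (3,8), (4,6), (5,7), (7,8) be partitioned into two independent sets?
No (odd cycle of length 3: 8 -> 1 -> 7 -> 8)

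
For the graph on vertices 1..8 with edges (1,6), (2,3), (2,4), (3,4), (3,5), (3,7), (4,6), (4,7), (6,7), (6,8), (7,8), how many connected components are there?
1 (components: {1, 2, 3, 4, 5, 6, 7, 8})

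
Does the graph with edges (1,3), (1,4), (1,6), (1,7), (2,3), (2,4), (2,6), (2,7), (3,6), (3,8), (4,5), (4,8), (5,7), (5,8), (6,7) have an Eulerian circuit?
No (2 vertices have odd degree: {5, 8}; Eulerian circuit requires 0)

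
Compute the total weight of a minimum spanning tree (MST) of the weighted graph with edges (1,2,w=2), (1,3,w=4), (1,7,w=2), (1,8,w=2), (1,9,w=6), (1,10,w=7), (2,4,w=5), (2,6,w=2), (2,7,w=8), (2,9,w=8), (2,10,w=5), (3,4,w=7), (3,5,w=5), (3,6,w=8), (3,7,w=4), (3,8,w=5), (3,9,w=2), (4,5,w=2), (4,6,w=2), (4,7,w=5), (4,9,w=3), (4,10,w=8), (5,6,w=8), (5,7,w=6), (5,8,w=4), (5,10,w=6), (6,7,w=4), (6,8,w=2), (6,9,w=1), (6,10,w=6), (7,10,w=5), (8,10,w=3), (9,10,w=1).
16 (MST edges: (1,2,w=2), (1,7,w=2), (1,8,w=2), (2,6,w=2), (3,9,w=2), (4,5,w=2), (4,6,w=2), (6,9,w=1), (9,10,w=1); sum of weights 2 + 2 + 2 + 2 + 2 + 2 + 2 + 1 + 1 = 16)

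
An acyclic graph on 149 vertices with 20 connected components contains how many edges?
129 (Each of the 20 component trees on V_i vertices has V_i - 1 edges; summing gives V - C = 149 - 20 = 129)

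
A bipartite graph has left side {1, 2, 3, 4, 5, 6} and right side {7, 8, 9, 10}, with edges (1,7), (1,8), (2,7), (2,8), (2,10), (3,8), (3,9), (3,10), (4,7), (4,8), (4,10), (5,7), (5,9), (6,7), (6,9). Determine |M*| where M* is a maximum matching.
4 (matching: (1,8), (2,10), (3,9), (4,7); upper bound min(|L|,|R|) = min(6,4) = 4)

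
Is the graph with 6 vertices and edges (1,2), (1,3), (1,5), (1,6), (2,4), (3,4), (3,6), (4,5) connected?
Yes (BFS from 1 visits [1, 2, 3, 5, 6, 4] — all 6 vertices reached)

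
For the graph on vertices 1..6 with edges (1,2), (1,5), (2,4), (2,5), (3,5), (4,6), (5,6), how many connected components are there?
1 (components: {1, 2, 3, 4, 5, 6})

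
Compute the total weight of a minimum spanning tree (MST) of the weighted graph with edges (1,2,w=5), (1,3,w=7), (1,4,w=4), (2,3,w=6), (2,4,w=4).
14 (MST edges: (1,4,w=4), (2,3,w=6), (2,4,w=4); sum of weights 4 + 6 + 4 = 14)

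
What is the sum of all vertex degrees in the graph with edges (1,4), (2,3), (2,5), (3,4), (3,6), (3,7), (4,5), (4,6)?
16 (handshake: sum of degrees = 2|E| = 2 x 8 = 16)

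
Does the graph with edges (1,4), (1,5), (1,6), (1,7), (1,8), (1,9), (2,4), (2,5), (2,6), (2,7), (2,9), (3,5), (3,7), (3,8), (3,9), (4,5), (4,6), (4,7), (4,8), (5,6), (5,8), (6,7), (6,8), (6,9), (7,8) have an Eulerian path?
Yes (the graph is connected and exactly 2 vertices have odd degree: {2, 6}; any Eulerian path must start and end at those)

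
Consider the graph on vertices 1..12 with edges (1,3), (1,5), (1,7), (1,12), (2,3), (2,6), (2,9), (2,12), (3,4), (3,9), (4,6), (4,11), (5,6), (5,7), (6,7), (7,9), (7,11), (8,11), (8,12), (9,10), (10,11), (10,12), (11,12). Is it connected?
Yes (BFS from 1 visits [1, 3, 5, 7, 12, 2, 4, 9, 6, 11, 8, 10] — all 12 vertices reached)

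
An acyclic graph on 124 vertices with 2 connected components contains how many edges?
122 (Each of the 2 component trees on V_i vertices has V_i - 1 edges; summing gives V - C = 124 - 2 = 122)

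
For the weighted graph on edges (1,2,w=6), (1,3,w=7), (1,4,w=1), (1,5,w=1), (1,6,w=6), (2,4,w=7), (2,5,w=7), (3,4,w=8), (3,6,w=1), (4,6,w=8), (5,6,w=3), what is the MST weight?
12 (MST edges: (1,2,w=6), (1,4,w=1), (1,5,w=1), (3,6,w=1), (5,6,w=3); sum of weights 6 + 1 + 1 + 1 + 3 = 12)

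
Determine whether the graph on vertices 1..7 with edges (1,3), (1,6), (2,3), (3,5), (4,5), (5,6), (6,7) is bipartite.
Yes. Partition: {1, 2, 5, 7}, {3, 4, 6}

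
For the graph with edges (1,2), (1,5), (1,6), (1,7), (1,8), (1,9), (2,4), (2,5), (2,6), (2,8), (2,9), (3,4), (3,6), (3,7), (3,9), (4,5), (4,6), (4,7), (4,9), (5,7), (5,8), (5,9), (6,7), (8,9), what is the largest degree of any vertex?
6 (attained at vertices 1, 2, 4, 5, 9)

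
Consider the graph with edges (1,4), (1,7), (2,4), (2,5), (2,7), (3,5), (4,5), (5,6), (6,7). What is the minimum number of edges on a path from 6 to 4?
2 (path: 6 -> 5 -> 4, 2 edges)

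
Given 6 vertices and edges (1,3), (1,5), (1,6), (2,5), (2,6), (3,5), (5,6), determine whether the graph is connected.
No, it has 2 components: {1, 2, 3, 5, 6}, {4}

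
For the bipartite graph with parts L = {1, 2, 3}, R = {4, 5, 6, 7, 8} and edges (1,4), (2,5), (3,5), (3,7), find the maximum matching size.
3 (matching: (1,4), (2,5), (3,7); upper bound min(|L|,|R|) = min(3,5) = 3)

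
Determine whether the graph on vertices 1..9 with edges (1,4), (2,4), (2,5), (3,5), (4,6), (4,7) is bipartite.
Yes. Partition: {1, 2, 3, 6, 7, 8, 9}, {4, 5}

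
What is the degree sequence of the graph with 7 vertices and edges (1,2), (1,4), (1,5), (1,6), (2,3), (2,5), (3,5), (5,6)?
[4, 4, 3, 2, 2, 1, 0] (degrees: deg(1)=4, deg(2)=3, deg(3)=2, deg(4)=1, deg(5)=4, deg(6)=2, deg(7)=0)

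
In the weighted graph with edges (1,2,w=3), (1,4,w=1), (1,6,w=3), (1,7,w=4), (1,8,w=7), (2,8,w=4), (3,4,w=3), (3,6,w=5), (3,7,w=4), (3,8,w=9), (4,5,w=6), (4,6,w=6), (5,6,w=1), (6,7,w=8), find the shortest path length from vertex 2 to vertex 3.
7 (path: 2 -> 1 -> 4 -> 3; weights 3 + 1 + 3 = 7)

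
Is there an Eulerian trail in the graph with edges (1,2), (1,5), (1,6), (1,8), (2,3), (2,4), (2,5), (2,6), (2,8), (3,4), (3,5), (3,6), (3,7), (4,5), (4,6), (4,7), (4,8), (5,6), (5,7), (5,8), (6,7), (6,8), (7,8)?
No (4 vertices have odd degree: {3, 5, 6, 7}; Eulerian path requires 0 or 2)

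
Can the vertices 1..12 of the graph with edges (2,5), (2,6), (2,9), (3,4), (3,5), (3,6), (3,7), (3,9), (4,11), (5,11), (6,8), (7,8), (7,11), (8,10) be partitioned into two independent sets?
Yes. Partition: {1, 2, 3, 8, 11, 12}, {4, 5, 6, 7, 9, 10}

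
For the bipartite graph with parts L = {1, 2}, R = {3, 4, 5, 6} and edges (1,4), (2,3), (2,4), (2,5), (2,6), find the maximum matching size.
2 (matching: (1,4), (2,6); upper bound min(|L|,|R|) = min(2,4) = 2)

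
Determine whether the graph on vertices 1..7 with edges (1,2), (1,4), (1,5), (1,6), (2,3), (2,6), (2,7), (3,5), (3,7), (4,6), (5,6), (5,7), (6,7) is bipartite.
No (odd cycle of length 3: 2 -> 1 -> 6 -> 2)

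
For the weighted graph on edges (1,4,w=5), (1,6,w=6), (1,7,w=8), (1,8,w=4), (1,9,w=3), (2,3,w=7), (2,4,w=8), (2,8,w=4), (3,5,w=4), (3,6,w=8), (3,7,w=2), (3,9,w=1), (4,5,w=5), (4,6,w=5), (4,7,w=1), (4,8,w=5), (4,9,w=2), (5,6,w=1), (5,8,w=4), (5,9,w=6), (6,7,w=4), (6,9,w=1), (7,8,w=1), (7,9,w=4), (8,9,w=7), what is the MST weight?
14 (MST edges: (1,9,w=3), (2,8,w=4), (3,7,w=2), (3,9,w=1), (4,7,w=1), (5,6,w=1), (6,9,w=1), (7,8,w=1); sum of weights 3 + 4 + 2 + 1 + 1 + 1 + 1 + 1 = 14)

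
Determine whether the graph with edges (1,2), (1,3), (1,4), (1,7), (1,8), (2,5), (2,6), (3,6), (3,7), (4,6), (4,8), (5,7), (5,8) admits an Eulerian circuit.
No (8 vertices have odd degree: {1, 2, 3, 4, 5, 6, 7, 8}; Eulerian circuit requires 0)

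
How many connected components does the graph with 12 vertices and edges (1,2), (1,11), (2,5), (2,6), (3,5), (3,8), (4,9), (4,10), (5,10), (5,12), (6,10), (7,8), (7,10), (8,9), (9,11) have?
1 (components: {1, 2, 3, 4, 5, 6, 7, 8, 9, 10, 11, 12})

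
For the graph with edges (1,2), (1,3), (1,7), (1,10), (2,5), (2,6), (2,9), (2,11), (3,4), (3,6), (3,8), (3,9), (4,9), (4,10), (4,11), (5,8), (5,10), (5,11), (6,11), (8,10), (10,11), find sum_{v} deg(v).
42 (handshake: sum of degrees = 2|E| = 2 x 21 = 42)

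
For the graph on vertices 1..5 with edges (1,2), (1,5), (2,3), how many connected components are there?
2 (components: {1, 2, 3, 5}, {4})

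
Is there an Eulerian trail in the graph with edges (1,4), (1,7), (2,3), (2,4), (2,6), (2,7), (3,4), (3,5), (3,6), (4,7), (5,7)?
Yes — and in fact it has an Eulerian circuit (the graph is connected and all 7 vertices have even degree)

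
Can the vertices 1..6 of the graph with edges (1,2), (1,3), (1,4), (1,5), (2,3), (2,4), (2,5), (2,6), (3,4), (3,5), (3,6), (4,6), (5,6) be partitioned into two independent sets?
No (odd cycle of length 3: 3 -> 1 -> 2 -> 3)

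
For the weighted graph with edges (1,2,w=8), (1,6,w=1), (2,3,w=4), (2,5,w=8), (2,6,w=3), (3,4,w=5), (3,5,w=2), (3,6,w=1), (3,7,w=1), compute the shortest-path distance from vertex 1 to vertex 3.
2 (path: 1 -> 6 -> 3; weights 1 + 1 = 2)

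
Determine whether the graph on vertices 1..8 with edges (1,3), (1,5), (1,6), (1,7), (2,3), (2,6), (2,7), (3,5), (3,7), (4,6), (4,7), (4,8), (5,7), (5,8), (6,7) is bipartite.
No (odd cycle of length 3: 5 -> 1 -> 7 -> 5)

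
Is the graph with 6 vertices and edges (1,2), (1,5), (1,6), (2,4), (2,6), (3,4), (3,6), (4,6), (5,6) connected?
Yes (BFS from 1 visits [1, 2, 5, 6, 4, 3] — all 6 vertices reached)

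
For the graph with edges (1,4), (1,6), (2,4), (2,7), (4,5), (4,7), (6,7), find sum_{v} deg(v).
14 (handshake: sum of degrees = 2|E| = 2 x 7 = 14)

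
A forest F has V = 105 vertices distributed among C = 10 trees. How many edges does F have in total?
95 (Each of the 10 component trees on V_i vertices has V_i - 1 edges; summing gives V - C = 105 - 10 = 95)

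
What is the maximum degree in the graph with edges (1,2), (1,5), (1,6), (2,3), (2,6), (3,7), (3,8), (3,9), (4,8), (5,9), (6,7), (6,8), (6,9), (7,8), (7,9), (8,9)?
5 (attained at vertices 6, 8, 9)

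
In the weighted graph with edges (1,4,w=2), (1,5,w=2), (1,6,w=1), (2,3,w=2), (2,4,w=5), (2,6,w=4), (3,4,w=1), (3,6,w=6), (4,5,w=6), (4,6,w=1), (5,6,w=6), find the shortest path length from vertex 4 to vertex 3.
1 (path: 4 -> 3; weights 1 = 1)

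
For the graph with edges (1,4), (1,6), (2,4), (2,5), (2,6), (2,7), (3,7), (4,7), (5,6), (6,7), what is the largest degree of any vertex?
4 (attained at vertices 2, 6, 7)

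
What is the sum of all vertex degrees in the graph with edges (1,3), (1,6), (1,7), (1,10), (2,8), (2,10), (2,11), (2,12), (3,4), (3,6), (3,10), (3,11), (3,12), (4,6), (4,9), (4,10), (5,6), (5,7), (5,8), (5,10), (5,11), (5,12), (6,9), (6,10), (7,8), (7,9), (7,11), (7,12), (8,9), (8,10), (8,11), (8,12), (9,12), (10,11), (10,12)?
70 (handshake: sum of degrees = 2|E| = 2 x 35 = 70)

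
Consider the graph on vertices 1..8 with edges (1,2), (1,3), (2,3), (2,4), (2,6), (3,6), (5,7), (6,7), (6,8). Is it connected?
Yes (BFS from 1 visits [1, 2, 3, 4, 6, 7, 8, 5] — all 8 vertices reached)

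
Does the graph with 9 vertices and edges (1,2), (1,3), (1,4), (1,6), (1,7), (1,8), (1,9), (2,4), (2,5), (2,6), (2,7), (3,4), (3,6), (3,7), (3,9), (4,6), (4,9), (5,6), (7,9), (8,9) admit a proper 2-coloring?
No (odd cycle of length 3: 2 -> 1 -> 4 -> 2)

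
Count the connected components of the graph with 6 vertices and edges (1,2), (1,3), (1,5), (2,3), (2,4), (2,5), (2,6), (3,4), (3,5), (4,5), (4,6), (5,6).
1 (components: {1, 2, 3, 4, 5, 6})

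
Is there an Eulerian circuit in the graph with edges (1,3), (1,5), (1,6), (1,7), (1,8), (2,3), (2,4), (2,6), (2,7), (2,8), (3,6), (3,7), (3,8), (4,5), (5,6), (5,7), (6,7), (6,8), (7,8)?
No (4 vertices have odd degree: {1, 2, 3, 8}; Eulerian circuit requires 0)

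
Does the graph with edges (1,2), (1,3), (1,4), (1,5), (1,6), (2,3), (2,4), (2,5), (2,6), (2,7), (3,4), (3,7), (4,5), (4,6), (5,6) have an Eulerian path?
Yes (the graph is connected and exactly 2 vertices have odd degree: {1, 4}; any Eulerian path must start and end at those)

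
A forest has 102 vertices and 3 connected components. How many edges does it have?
99 (Each of the 3 component trees on V_i vertices has V_i - 1 edges; summing gives V - C = 102 - 3 = 99)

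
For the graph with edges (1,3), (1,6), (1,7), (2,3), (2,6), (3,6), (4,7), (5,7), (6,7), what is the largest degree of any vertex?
4 (attained at vertices 6, 7)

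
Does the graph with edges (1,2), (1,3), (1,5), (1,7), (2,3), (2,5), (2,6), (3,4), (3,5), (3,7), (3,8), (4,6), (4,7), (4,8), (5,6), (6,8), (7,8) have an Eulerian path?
Yes — and in fact it has an Eulerian circuit (the graph is connected and all 8 vertices have even degree)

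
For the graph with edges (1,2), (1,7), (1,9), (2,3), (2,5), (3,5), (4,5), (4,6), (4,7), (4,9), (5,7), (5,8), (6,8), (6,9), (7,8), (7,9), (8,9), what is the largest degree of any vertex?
5 (attained at vertices 5, 7, 9)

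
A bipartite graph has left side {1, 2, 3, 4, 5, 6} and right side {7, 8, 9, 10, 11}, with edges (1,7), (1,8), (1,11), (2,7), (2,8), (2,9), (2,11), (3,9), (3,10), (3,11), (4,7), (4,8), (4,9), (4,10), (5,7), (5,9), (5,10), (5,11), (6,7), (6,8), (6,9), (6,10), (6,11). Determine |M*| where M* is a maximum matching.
5 (matching: (1,11), (2,9), (3,10), (4,8), (5,7); upper bound min(|L|,|R|) = min(6,5) = 5)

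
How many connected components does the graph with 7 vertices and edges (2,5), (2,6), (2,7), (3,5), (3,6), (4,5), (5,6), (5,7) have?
2 (components: {1}, {2, 3, 4, 5, 6, 7})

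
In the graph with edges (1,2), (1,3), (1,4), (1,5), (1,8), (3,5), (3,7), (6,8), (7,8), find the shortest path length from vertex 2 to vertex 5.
2 (path: 2 -> 1 -> 5, 2 edges)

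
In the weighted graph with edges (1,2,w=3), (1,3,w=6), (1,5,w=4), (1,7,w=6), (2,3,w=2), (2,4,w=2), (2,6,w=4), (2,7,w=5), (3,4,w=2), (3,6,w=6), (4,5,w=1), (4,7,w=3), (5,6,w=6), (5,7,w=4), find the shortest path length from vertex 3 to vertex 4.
2 (path: 3 -> 4; weights 2 = 2)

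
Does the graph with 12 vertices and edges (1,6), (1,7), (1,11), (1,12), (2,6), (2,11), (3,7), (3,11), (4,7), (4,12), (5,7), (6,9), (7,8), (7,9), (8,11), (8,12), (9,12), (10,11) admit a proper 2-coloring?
Yes. Partition: {1, 2, 3, 4, 5, 8, 9, 10}, {6, 7, 11, 12}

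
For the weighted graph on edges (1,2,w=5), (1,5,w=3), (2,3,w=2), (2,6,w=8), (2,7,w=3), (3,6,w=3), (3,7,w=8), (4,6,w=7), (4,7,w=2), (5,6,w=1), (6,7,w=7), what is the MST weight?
14 (MST edges: (1,5,w=3), (2,3,w=2), (2,7,w=3), (3,6,w=3), (4,7,w=2), (5,6,w=1); sum of weights 3 + 2 + 3 + 3 + 2 + 1 = 14)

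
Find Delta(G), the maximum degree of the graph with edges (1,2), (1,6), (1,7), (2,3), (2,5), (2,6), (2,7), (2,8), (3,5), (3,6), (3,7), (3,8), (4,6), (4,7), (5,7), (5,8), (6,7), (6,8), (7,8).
7 (attained at vertex 7)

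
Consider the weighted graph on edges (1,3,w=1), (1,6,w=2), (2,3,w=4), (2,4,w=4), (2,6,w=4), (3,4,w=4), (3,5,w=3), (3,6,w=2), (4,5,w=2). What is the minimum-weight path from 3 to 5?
3 (path: 3 -> 5; weights 3 = 3)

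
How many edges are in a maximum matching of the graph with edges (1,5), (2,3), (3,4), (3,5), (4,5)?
2 (matching: (2,3), (4,5); upper bound floor(n/2) = floor(5/2) = 2)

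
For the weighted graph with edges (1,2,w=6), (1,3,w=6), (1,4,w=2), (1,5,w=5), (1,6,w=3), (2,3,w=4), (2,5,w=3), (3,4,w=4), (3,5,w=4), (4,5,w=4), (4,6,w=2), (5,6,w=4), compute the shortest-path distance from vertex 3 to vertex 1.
6 (path: 3 -> 1; weights 6 = 6)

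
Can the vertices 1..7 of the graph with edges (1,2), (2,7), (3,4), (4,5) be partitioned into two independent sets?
Yes. Partition: {1, 3, 5, 6, 7}, {2, 4}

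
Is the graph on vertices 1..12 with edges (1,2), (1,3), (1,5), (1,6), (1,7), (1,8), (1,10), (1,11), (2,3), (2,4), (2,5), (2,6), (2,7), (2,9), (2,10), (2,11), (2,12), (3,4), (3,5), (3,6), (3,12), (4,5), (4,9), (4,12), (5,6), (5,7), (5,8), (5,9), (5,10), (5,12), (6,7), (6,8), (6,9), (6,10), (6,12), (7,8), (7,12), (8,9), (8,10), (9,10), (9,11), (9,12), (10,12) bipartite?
No (odd cycle of length 3: 6 -> 1 -> 8 -> 6)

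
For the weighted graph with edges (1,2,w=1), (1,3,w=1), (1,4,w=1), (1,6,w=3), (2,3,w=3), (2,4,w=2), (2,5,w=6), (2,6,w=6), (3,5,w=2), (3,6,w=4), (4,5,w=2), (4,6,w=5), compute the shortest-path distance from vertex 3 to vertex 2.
2 (path: 3 -> 1 -> 2; weights 1 + 1 = 2)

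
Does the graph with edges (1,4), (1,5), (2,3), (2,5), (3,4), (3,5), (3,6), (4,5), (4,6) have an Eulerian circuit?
Yes (the graph is connected and all 6 vertices have even degree)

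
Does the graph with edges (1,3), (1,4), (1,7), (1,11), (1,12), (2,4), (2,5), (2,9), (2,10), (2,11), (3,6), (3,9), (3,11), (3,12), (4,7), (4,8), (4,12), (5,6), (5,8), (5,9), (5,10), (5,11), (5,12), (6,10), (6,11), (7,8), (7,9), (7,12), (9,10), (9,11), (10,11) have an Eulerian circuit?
No (10 vertices have odd degree: {1, 2, 3, 4, 5, 7, 8, 10, 11, 12}; Eulerian circuit requires 0)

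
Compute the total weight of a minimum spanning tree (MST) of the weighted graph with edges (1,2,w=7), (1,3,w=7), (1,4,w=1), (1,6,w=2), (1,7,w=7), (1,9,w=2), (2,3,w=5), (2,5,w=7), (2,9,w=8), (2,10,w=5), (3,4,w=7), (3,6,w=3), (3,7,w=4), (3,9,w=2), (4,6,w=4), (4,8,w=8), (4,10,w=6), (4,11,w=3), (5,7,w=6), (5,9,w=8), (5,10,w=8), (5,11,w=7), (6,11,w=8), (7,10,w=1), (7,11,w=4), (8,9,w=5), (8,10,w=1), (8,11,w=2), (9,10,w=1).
23 (MST edges: (1,4,w=1), (1,6,w=2), (1,9,w=2), (2,3,w=5), (3,9,w=2), (5,7,w=6), (7,10,w=1), (8,10,w=1), (8,11,w=2), (9,10,w=1); sum of weights 1 + 2 + 2 + 5 + 2 + 6 + 1 + 1 + 2 + 1 = 23)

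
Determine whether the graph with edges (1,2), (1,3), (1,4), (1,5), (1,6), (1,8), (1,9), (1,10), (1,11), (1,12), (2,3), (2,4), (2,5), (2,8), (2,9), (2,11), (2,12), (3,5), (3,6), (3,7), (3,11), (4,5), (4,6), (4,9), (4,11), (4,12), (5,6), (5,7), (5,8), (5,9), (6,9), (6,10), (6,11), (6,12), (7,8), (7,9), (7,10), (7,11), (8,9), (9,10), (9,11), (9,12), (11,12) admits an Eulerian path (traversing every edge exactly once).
Yes (the graph is connected and exactly 2 vertices have odd degree: {4, 8}; any Eulerian path must start and end at those)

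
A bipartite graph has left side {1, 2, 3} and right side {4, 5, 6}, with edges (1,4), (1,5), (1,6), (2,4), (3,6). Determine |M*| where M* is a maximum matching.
3 (matching: (1,5), (2,4), (3,6); upper bound min(|L|,|R|) = min(3,3) = 3)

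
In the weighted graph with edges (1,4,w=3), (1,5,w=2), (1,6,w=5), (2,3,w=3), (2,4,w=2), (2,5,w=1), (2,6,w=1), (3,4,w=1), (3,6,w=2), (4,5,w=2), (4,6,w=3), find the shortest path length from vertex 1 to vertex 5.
2 (path: 1 -> 5; weights 2 = 2)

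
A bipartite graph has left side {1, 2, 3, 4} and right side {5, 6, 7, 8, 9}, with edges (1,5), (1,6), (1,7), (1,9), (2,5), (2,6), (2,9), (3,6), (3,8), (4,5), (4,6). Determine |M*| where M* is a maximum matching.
4 (matching: (1,7), (2,9), (3,8), (4,6); upper bound min(|L|,|R|) = min(4,5) = 4)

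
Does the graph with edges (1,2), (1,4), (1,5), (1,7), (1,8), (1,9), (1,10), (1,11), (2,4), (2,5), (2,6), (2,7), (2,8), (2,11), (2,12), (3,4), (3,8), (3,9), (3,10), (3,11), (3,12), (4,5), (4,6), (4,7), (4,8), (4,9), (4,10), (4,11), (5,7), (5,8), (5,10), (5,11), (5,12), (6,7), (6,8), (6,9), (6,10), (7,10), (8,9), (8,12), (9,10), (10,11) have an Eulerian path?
Yes — and in fact it has an Eulerian circuit (the graph is connected and all 12 vertices have even degree)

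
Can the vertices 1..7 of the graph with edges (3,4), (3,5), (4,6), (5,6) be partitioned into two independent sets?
Yes. Partition: {1, 2, 3, 6, 7}, {4, 5}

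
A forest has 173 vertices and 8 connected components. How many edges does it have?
165 (Each of the 8 component trees on V_i vertices has V_i - 1 edges; summing gives V - C = 173 - 8 = 165)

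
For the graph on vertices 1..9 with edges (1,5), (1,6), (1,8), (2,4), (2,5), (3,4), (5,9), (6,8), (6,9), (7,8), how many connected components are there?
1 (components: {1, 2, 3, 4, 5, 6, 7, 8, 9})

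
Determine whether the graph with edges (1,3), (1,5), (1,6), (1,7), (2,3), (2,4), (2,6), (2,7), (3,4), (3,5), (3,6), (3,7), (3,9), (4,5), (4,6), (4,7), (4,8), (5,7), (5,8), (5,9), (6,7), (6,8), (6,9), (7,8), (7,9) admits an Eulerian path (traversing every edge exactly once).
Yes (the graph is connected and exactly 2 vertices have odd degree: {3, 6}; any Eulerian path must start and end at those)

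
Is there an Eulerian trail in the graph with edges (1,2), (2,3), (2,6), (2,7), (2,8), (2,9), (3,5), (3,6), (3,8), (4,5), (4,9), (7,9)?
Yes (the graph is connected and exactly 2 vertices have odd degree: {1, 9}; any Eulerian path must start and end at those)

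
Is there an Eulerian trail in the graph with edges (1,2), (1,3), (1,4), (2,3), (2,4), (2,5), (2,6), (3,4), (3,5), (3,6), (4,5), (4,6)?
No (6 vertices have odd degree: {1, 2, 3, 4, 5, 6}; Eulerian path requires 0 or 2)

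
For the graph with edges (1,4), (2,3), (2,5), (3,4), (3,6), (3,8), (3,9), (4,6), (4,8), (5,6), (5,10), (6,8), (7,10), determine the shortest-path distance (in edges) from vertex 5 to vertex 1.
3 (path: 5 -> 6 -> 4 -> 1, 3 edges)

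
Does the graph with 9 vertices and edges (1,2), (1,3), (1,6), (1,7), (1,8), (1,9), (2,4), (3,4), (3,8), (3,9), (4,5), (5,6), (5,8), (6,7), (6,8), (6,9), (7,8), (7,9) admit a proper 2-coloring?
No (odd cycle of length 3: 3 -> 1 -> 8 -> 3)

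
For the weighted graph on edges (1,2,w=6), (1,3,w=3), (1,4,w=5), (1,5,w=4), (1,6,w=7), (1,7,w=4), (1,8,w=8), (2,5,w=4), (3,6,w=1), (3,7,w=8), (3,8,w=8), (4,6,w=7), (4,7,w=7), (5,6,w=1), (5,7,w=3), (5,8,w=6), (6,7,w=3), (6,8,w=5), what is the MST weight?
22 (MST edges: (1,3,w=3), (1,4,w=5), (2,5,w=4), (3,6,w=1), (5,6,w=1), (5,7,w=3), (6,8,w=5); sum of weights 3 + 5 + 4 + 1 + 1 + 3 + 5 = 22)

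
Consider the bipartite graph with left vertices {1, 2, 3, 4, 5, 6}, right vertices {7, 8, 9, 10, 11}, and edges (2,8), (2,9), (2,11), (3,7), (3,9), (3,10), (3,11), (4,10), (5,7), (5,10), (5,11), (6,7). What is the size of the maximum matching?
5 (matching: (2,8), (3,9), (4,10), (5,11), (6,7); upper bound min(|L|,|R|) = min(6,5) = 5)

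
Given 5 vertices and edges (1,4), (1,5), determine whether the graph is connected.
No, it has 3 components: {1, 4, 5}, {2}, {3}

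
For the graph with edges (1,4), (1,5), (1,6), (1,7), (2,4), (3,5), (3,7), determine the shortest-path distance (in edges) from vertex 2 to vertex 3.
4 (path: 2 -> 4 -> 1 -> 7 -> 3, 4 edges)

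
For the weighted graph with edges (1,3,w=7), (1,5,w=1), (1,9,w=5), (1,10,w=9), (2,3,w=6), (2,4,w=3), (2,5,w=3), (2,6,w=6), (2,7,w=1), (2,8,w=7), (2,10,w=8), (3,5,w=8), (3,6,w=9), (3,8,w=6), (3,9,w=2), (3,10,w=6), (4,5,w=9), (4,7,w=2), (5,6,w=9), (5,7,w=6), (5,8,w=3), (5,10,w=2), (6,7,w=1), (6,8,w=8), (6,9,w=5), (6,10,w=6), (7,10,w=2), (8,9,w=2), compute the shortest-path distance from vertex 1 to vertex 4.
7 (path: 1 -> 5 -> 2 -> 4; weights 1 + 3 + 3 = 7)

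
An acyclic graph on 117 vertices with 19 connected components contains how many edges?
98 (Each of the 19 component trees on V_i vertices has V_i - 1 edges; summing gives V - C = 117 - 19 = 98)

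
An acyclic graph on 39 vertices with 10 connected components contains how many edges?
29 (Each of the 10 component trees on V_i vertices has V_i - 1 edges; summing gives V - C = 39 - 10 = 29)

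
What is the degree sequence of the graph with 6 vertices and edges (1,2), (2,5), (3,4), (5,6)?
[2, 2, 1, 1, 1, 1] (degrees: deg(1)=1, deg(2)=2, deg(3)=1, deg(4)=1, deg(5)=2, deg(6)=1)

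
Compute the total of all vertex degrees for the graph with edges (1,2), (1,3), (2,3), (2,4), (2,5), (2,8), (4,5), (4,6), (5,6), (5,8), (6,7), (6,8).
24 (handshake: sum of degrees = 2|E| = 2 x 12 = 24)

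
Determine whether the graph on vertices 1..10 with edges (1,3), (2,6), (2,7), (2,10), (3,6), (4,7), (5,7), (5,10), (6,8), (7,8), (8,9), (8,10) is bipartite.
Yes. Partition: {1, 6, 7, 9, 10}, {2, 3, 4, 5, 8}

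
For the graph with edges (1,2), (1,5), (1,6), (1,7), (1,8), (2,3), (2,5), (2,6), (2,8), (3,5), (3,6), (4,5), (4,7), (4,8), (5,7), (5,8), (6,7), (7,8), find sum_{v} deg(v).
36 (handshake: sum of degrees = 2|E| = 2 x 18 = 36)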